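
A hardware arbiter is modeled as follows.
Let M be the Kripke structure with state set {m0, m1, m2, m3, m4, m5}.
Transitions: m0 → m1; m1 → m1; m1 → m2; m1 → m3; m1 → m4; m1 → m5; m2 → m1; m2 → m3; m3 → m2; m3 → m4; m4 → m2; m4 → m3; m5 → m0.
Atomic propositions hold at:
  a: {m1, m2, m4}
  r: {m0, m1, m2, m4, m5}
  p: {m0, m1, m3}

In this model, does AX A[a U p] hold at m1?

No

A[a U p]: least fixpoint, start Z0 = Sat(p) = {m0, m1, m3}, add states in Sat(a) with every successor in Z. Z1 = {m0, m1, m2, m3}; Z2 = {m0, m1, m2, m3, m4}; fixed.
Sat(A[a U p]) = {m0, m1, m2, m3, m4}
Sat(AX A[a U p]) = {s : every successor in {m0, m1, m2, m3, m4}} = {m0, m2, m3, m4, m5}
m1 ∉ Sat(AX A[a U p]) = {m0, m2, m3, m4, m5}, so the formula does not hold at m1.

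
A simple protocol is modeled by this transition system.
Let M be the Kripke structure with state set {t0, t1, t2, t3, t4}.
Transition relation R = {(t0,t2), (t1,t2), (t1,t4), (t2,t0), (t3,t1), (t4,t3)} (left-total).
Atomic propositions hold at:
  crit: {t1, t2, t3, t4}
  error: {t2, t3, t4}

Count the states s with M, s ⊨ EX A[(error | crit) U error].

4

Sat(error | crit) = {t1, t2, t3, t4}
A[(error | crit) U error]: least fixpoint, start Z0 = Sat(error) = {t2, t3, t4}, add states in Sat(error | crit) with every successor in Z. Z1 = {t1, t2, t3, t4}; fixed.
Sat(A[(error | crit) U error]) = {t1, t2, t3, t4}
Sat(EX A[(error | crit) U error]) = {s : some successor in {t1, t2, t3, t4}} = {t0, t1, t3, t4}
|Sat(EX A[(error | crit) U error])| = |{t0, t1, t3, t4}| = 4.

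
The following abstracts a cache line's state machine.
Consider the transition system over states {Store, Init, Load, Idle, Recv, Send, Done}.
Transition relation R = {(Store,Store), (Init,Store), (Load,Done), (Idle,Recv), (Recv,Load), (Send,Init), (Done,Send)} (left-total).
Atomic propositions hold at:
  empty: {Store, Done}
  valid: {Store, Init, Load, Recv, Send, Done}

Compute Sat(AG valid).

AG valid: greatest fixpoint, start Z0 = {Store, Init, Load, Recv, Send, Done}, keep only states in Sat with every successor in Z. Already a fixed point.
Sat(AG valid) = {Store, Init, Load, Recv, Send, Done}

{Store, Init, Load, Recv, Send, Done}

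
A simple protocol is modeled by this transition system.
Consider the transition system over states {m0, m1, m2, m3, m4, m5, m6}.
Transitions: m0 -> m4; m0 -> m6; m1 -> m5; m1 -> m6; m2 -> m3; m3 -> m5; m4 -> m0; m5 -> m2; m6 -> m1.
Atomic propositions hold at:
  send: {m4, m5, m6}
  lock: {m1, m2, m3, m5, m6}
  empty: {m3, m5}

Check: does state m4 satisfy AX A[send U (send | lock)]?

Sat(send | lock) = {m1, m2, m3, m4, m5, m6}
A[send U (send | lock)]: least fixpoint, start Z0 = Sat((send | lock)) = {m1, m2, m3, m4, m5, m6}, add states in Sat(send) with every successor in Z. Already a fixed point.
Sat(A[send U (send | lock)]) = {m1, m2, m3, m4, m5, m6}
Sat(AX A[send U (send | lock)]) = {s : every successor in {m1, m2, m3, m4, m5, m6}} = {m0, m1, m2, m3, m5, m6}
m4 ∉ Sat(AX A[send U (send | lock)]) = {m0, m1, m2, m3, m5, m6}, so the formula does not hold at m4.

No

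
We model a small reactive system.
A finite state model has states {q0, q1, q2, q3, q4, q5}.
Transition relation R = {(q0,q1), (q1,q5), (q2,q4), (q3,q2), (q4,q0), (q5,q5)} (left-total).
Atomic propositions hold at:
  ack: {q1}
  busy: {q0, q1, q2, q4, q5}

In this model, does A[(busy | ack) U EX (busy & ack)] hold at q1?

No

Sat(busy | ack) = {q0, q1, q2, q4, q5}
Sat(busy & ack) = {q1}
Sat(EX (busy & ack)) = {s : some successor in {q1}} = {q0}
A[(busy | ack) U EX (busy & ack)]: least fixpoint, start Z0 = Sat(EX (busy & ack)) = {q0}, add states in Sat(busy | ack) with every successor in Z. Z1 = {q0, q4}; Z2 = {q0, q2, q4}; fixed.
Sat(A[(busy | ack) U EX (busy & ack)]) = {q0, q2, q4}
q1 ∉ Sat(A[(busy | ack) U EX (busy & ack)]) = {q0, q2, q4}, so the formula does not hold at q1.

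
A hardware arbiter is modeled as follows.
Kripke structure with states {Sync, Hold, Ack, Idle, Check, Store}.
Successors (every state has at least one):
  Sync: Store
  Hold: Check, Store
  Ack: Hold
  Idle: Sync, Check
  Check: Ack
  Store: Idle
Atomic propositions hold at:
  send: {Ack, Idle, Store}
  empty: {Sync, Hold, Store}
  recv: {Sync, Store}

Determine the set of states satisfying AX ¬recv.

Sat(¬recv) = {Hold, Ack, Idle, Check}
Sat(AX ¬recv) = {s : every successor in {Hold, Ack, Idle, Check}} = {Ack, Check, Store}

{Ack, Check, Store}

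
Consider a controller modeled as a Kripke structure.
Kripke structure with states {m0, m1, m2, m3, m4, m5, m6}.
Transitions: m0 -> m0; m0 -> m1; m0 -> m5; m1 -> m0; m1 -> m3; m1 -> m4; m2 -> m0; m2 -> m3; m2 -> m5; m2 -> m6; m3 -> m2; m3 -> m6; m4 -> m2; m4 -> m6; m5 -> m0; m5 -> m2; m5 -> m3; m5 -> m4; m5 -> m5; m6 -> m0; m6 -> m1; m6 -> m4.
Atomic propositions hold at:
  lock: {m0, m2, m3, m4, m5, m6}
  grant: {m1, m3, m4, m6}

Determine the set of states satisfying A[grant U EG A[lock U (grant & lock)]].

Sat(grant & lock) = {m3, m4, m6}
A[lock U (grant & lock)]: least fixpoint, start Z0 = Sat((grant & lock)) = {m3, m4, m6}, add states in Sat(lock) with every successor in Z. Already a fixed point.
Sat(A[lock U (grant & lock)]) = {m3, m4, m6}
EG A[lock U (grant & lock)]: greatest fixpoint, start Z0 = {m3, m4, m6}, keep only states in Sat with some successor in Z. Already a fixed point.
Sat(EG A[lock U (grant & lock)]) = {m3, m4, m6}
A[grant U EG A[lock U (grant & lock)]]: least fixpoint, start Z0 = Sat(EG A[lock U (grant & lock)]) = {m3, m4, m6}, add states in Sat(grant) with every successor in Z. Already a fixed point.
Sat(A[grant U EG A[lock U (grant & lock)]]) = {m3, m4, m6}

{m3, m4, m6}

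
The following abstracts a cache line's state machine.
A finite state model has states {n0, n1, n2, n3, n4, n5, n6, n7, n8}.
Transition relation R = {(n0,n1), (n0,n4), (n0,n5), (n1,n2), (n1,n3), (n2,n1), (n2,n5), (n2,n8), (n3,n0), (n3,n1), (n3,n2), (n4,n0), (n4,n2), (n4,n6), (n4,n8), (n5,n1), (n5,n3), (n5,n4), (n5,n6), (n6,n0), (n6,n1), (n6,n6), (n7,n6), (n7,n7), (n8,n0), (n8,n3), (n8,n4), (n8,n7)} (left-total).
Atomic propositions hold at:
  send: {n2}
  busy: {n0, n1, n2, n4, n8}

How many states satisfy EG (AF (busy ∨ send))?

Sat(busy ∨ send) = {n0, n1, n2, n4, n8}
AF (busy ∨ send): least fixpoint, start Z0 = {n0, n1, n2, n4, n8}, add states with every successor in Z. Z1 = {n0, n1, n2, n3, n4, n8}; fixed.
Sat(AF (busy ∨ send)) = {n0, n1, n2, n3, n4, n8}
EG (AF (busy ∨ send)): greatest fixpoint, start Z0 = {n0, n1, n2, n3, n4, n8}, keep only states in Sat with some successor in Z. Already a fixed point.
Sat(EG (AF (busy ∨ send))) = {n0, n1, n2, n3, n4, n8}
|Sat(EG (AF (busy ∨ send)))| = |{n0, n1, n2, n3, n4, n8}| = 6.

6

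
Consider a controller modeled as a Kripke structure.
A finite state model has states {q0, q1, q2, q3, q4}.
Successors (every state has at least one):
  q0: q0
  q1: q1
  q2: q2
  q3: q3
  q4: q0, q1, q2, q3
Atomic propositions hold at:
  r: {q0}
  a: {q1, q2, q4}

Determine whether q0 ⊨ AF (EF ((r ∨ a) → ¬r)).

No

Sat(r ∨ a) = {q0, q1, q2, q4}
Sat(¬r) = {q1, q2, q3, q4}
Sat((r ∨ a) → ¬r) = {q1, q2, q3, q4}
EF ((r ∨ a) → ¬r): least fixpoint, start Z0 = {q1, q2, q3, q4}, add states with some successor in Z. Already a fixed point.
Sat(EF ((r ∨ a) → ¬r)) = {q1, q2, q3, q4}
AF (EF ((r ∨ a) → ¬r)): least fixpoint, start Z0 = {q1, q2, q3, q4}, add states with every successor in Z. Already a fixed point.
Sat(AF (EF ((r ∨ a) → ¬r))) = {q1, q2, q3, q4}
q0 ∉ Sat(AF (EF ((r ∨ a) → ¬r))) = {q1, q2, q3, q4}, so the formula does not hold at q0.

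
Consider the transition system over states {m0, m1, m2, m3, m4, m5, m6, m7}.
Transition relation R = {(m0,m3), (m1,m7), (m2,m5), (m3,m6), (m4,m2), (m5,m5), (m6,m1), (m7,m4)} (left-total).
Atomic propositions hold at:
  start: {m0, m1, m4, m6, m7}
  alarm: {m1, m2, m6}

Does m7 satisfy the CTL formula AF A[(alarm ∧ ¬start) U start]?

Yes

Sat(¬start) = {m2, m3, m5}
Sat(alarm ∧ ¬start) = {m2}
A[(alarm ∧ ¬start) U start]: least fixpoint, start Z0 = Sat(start) = {m0, m1, m4, m6, m7}, add states in Sat(alarm ∧ ¬start) with every successor in Z. Already a fixed point.
Sat(A[(alarm ∧ ¬start) U start]) = {m0, m1, m4, m6, m7}
AF A[(alarm ∧ ¬start) U start]: least fixpoint, start Z0 = {m0, m1, m4, m6, m7}, add states with every successor in Z. Z1 = {m0, m1, m3, m4, m6, m7}; fixed.
Sat(AF A[(alarm ∧ ¬start) U start]) = {m0, m1, m3, m4, m6, m7}
m7 ∈ Sat(AF A[(alarm ∧ ¬start) U start]) = {m0, m1, m3, m4, m6, m7}, so the formula holds at m7.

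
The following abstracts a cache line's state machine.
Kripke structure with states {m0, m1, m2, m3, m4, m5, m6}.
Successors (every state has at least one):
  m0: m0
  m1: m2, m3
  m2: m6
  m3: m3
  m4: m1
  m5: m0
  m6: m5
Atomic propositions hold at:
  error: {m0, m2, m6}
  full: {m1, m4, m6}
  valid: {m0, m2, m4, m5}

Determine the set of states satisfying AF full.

AF full: least fixpoint, start Z0 = {m1, m4, m6}, add states with every successor in Z. Z1 = {m1, m2, m4, m6}; fixed.
Sat(AF full) = {m1, m2, m4, m6}

{m1, m2, m4, m6}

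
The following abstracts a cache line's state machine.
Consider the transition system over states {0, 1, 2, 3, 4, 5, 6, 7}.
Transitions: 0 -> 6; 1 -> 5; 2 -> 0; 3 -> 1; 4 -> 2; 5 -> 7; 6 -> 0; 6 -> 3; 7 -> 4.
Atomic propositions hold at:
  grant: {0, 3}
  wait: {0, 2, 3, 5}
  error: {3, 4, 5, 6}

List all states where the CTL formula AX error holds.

Sat(AX error) = {s : every successor in {3, 4, 5, 6}} = {0, 1, 7}

{0, 1, 7}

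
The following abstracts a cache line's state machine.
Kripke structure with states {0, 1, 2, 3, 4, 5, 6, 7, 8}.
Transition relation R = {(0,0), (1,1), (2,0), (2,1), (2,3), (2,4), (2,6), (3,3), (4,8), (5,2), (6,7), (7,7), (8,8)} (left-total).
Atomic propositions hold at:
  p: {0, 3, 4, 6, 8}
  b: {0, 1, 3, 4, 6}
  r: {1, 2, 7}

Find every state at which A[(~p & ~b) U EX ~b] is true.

{4, 5, 6, 7, 8}

Sat(~p) = {1, 2, 5, 7}
Sat(~b) = {2, 5, 7, 8}
Sat(~p & ~b) = {2, 5, 7}
Sat(EX ~b) = {s : some successor in {2, 5, 7, 8}} = {4, 5, 6, 7, 8}
A[(~p & ~b) U EX ~b]: least fixpoint, start Z0 = Sat(EX ~b) = {4, 5, 6, 7, 8}, add states in Sat(~p & ~b) with every successor in Z. Already a fixed point.
Sat(A[(~p & ~b) U EX ~b]) = {4, 5, 6, 7, 8}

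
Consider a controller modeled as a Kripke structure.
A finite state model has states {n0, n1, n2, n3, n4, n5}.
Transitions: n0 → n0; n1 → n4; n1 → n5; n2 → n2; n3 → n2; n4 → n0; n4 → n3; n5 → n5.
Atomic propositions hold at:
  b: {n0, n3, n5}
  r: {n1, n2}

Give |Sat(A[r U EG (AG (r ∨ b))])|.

Sat(r ∨ b) = {n0, n1, n2, n3, n5}
AG (r ∨ b): greatest fixpoint, start Z0 = {n0, n1, n2, n3, n5}, keep only states in Sat with every successor in Z. Z1 = {n0, n2, n3, n5}; fixed.
Sat(AG (r ∨ b)) = {n0, n2, n3, n5}
EG (AG (r ∨ b)): greatest fixpoint, start Z0 = {n0, n2, n3, n5}, keep only states in Sat with some successor in Z. Already a fixed point.
Sat(EG (AG (r ∨ b))) = {n0, n2, n3, n5}
A[r U EG (AG (r ∨ b))]: least fixpoint, start Z0 = Sat(EG (AG (r ∨ b))) = {n0, n2, n3, n5}, add states in Sat(r) with every successor in Z. Already a fixed point.
Sat(A[r U EG (AG (r ∨ b))]) = {n0, n2, n3, n5}
|Sat(A[r U EG (AG (r ∨ b))])| = |{n0, n2, n3, n5}| = 4.

4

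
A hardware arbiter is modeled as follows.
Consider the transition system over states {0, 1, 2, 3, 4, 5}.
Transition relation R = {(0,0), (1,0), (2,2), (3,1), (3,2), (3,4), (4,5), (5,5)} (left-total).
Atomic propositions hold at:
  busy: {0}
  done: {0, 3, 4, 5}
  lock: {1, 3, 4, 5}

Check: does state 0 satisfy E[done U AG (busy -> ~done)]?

No

Sat(~done) = {1, 2}
Sat(busy -> ~done) = {1, 2, 3, 4, 5}
AG (busy -> ~done): greatest fixpoint, start Z0 = {1, 2, 3, 4, 5}, keep only states in Sat with every successor in Z. Z1 = {2, 3, 4, 5}; Z2 = {2, 4, 5}; fixed.
Sat(AG (busy -> ~done)) = {2, 4, 5}
E[done U AG (busy -> ~done)]: least fixpoint, start Z0 = Sat(AG (busy -> ~done)) = {2, 4, 5}, add states in Sat(done) with some successor in Z. Z1 = {2, 3, 4, 5}; fixed.
Sat(E[done U AG (busy -> ~done)]) = {2, 3, 4, 5}
0 ∉ Sat(E[done U AG (busy -> ~done)]) = {2, 3, 4, 5}, so the formula does not hold at 0.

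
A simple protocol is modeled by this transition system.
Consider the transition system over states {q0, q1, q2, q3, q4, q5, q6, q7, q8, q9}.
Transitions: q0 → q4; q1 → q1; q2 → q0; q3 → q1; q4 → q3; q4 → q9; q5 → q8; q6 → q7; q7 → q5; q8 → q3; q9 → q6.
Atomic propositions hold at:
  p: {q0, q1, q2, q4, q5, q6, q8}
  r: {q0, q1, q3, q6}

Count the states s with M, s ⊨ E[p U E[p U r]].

E[p U r]: least fixpoint, start Z0 = Sat(r) = {q0, q1, q3, q6}, add states in Sat(p) with some successor in Z. Z1 = {q0, q1, q2, q3, q4, q6, q8}; Z2 = {q0, q1, q2, q3, q4, q5, q6, q8}; fixed.
Sat(E[p U r]) = {q0, q1, q2, q3, q4, q5, q6, q8}
E[p U E[p U r]]: least fixpoint, start Z0 = Sat(E[p U r]) = {q0, q1, q2, q3, q4, q5, q6, q8}, add states in Sat(p) with some successor in Z. Already a fixed point.
Sat(E[p U E[p U r]]) = {q0, q1, q2, q3, q4, q5, q6, q8}
|Sat(E[p U E[p U r]])| = |{q0, q1, q2, q3, q4, q5, q6, q8}| = 8.

8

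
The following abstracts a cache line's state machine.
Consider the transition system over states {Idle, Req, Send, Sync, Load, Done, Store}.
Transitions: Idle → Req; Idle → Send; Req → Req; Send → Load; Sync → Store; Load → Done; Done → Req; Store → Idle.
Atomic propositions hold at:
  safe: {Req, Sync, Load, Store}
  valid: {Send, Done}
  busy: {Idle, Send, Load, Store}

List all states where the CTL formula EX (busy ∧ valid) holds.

{Idle}

Sat(busy ∧ valid) = {Send}
Sat(EX (busy ∧ valid)) = {s : some successor in {Send}} = {Idle}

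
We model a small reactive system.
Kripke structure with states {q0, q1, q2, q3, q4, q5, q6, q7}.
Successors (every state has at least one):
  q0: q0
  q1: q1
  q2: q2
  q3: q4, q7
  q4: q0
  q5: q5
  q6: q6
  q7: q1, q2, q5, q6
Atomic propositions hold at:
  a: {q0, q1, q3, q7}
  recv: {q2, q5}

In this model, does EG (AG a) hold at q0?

AG a: greatest fixpoint, start Z0 = {q0, q1, q3, q7}, keep only states in Sat with every successor in Z. Z1 = {q0, q1}; fixed.
Sat(AG a) = {q0, q1}
EG (AG a): greatest fixpoint, start Z0 = {q0, q1}, keep only states in Sat with some successor in Z. Already a fixed point.
Sat(EG (AG a)) = {q0, q1}
q0 ∈ Sat(EG (AG a)) = {q0, q1}, so the formula holds at q0.

Yes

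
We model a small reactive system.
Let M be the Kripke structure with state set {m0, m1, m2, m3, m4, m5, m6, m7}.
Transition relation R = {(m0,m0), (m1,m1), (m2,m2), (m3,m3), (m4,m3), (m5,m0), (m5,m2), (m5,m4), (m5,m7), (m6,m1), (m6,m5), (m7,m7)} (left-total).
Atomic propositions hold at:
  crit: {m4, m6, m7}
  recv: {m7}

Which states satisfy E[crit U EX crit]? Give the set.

Sat(EX crit) = {s : some successor in {m4, m6, m7}} = {m5, m7}
E[crit U EX crit]: least fixpoint, start Z0 = Sat(EX crit) = {m5, m7}, add states in Sat(crit) with some successor in Z. Z1 = {m5, m6, m7}; fixed.
Sat(E[crit U EX crit]) = {m5, m6, m7}

{m5, m6, m7}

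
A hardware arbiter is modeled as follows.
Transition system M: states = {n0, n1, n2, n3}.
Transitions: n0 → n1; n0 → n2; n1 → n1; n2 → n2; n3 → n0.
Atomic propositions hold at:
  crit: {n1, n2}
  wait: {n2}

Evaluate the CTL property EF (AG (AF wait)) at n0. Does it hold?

Yes

AF wait: least fixpoint, start Z0 = {n2}, add states with every successor in Z. Already a fixed point.
Sat(AF wait) = {n2}
AG (AF wait): greatest fixpoint, start Z0 = {n2}, keep only states in Sat with every successor in Z. Already a fixed point.
Sat(AG (AF wait)) = {n2}
EF (AG (AF wait)): least fixpoint, start Z0 = {n2}, add states with some successor in Z. Z1 = {n0, n2}; Z2 = {n0, n2, n3}; fixed.
Sat(EF (AG (AF wait))) = {n0, n2, n3}
n0 ∈ Sat(EF (AG (AF wait))) = {n0, n2, n3}, so the formula holds at n0.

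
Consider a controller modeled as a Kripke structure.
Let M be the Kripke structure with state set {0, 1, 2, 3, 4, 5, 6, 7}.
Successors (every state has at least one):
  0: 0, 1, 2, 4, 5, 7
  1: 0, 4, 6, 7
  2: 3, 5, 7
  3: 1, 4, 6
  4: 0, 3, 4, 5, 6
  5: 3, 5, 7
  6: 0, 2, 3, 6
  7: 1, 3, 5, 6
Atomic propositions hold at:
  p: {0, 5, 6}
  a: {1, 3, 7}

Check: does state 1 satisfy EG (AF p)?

No

AF p: least fixpoint, start Z0 = {0, 5, 6}, add states with every successor in Z. Already a fixed point.
Sat(AF p) = {0, 5, 6}
EG (AF p): greatest fixpoint, start Z0 = {0, 5, 6}, keep only states in Sat with some successor in Z. Already a fixed point.
Sat(EG (AF p)) = {0, 5, 6}
1 ∉ Sat(EG (AF p)) = {0, 5, 6}, so the formula does not hold at 1.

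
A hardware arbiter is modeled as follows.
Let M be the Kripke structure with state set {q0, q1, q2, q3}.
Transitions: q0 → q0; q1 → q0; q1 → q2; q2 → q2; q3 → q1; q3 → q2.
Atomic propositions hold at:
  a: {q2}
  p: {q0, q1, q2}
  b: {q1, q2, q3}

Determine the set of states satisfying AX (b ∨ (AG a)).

{q2, q3}

AG a: greatest fixpoint, start Z0 = {q2}, keep only states in Sat with every successor in Z. Already a fixed point.
Sat(AG a) = {q2}
Sat(b ∨ (AG a)) = {q1, q2, q3}
Sat(AX (b ∨ (AG a))) = {s : every successor in {q1, q2, q3}} = {q2, q3}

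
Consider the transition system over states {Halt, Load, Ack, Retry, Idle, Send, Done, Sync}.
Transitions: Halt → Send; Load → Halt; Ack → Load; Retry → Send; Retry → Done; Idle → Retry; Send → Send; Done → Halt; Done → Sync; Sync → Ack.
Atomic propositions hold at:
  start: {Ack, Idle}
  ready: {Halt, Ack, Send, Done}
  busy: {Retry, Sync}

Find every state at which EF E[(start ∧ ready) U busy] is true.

{Retry, Idle, Done, Sync}

Sat(start ∧ ready) = {Ack}
E[(start ∧ ready) U busy]: least fixpoint, start Z0 = Sat(busy) = {Retry, Sync}, add states in Sat(start ∧ ready) with some successor in Z. Already a fixed point.
Sat(E[(start ∧ ready) U busy]) = {Retry, Sync}
EF E[(start ∧ ready) U busy]: least fixpoint, start Z0 = {Retry, Sync}, add states with some successor in Z. Z1 = {Retry, Idle, Done, Sync}; fixed.
Sat(EF E[(start ∧ ready) U busy]) = {Retry, Idle, Done, Sync}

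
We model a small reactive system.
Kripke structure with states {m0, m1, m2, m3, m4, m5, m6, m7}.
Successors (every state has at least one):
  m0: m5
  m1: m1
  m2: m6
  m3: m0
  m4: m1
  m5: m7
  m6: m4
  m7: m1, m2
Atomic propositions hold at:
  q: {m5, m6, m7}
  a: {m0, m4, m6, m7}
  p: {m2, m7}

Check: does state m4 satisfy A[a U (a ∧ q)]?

No

Sat(a ∧ q) = {m6, m7}
A[a U (a ∧ q)]: least fixpoint, start Z0 = Sat((a ∧ q)) = {m6, m7}, add states in Sat(a) with every successor in Z. Already a fixed point.
Sat(A[a U (a ∧ q)]) = {m6, m7}
m4 ∉ Sat(A[a U (a ∧ q)]) = {m6, m7}, so the formula does not hold at m4.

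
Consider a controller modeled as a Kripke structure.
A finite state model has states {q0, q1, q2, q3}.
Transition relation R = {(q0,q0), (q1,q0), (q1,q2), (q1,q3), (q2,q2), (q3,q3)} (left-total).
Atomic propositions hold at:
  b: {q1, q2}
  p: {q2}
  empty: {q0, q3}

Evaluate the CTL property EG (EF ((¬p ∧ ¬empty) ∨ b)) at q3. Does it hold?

No

Sat(¬p) = {q0, q1, q3}
Sat(¬empty) = {q1, q2}
Sat(¬p ∧ ¬empty) = {q1}
Sat((¬p ∧ ¬empty) ∨ b) = {q1, q2}
EF ((¬p ∧ ¬empty) ∨ b): least fixpoint, start Z0 = {q1, q2}, add states with some successor in Z. Already a fixed point.
Sat(EF ((¬p ∧ ¬empty) ∨ b)) = {q1, q2}
EG (EF ((¬p ∧ ¬empty) ∨ b)): greatest fixpoint, start Z0 = {q1, q2}, keep only states in Sat with some successor in Z. Already a fixed point.
Sat(EG (EF ((¬p ∧ ¬empty) ∨ b))) = {q1, q2}
q3 ∉ Sat(EG (EF ((¬p ∧ ¬empty) ∨ b))) = {q1, q2}, so the formula does not hold at q3.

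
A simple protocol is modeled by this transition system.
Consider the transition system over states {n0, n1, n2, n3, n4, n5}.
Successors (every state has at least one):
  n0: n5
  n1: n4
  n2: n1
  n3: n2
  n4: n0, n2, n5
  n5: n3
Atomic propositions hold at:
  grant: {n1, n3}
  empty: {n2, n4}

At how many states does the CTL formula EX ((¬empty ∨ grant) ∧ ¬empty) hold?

4

Sat(¬empty) = {n0, n1, n3, n5}
Sat(¬empty ∨ grant) = {n0, n1, n3, n5}
Sat((¬empty ∨ grant) ∧ ¬empty) = {n0, n1, n3, n5}
Sat(EX ((¬empty ∨ grant) ∧ ¬empty)) = {s : some successor in {n0, n1, n3, n5}} = {n0, n2, n4, n5}
|Sat(EX ((¬empty ∨ grant) ∧ ¬empty))| = |{n0, n2, n4, n5}| = 4.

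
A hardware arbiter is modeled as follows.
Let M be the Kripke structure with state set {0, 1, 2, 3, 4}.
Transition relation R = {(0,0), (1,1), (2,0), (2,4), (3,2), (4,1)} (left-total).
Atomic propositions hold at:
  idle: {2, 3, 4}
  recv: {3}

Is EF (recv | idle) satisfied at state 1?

Sat(recv | idle) = {2, 3, 4}
EF (recv | idle): least fixpoint, start Z0 = {2, 3, 4}, add states with some successor in Z. Already a fixed point.
Sat(EF (recv | idle)) = {2, 3, 4}
1 ∉ Sat(EF (recv | idle)) = {2, 3, 4}, so the formula does not hold at 1.

No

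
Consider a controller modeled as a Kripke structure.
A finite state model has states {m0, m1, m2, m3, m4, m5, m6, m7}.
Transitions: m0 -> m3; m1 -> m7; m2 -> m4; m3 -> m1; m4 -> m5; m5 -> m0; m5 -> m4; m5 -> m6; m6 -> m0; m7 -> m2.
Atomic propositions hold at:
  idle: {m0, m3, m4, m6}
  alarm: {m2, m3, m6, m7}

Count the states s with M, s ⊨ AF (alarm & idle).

Sat(alarm & idle) = {m3, m6}
AF (alarm & idle): least fixpoint, start Z0 = {m3, m6}, add states with every successor in Z. Z1 = {m0, m3, m6}; fixed.
Sat(AF (alarm & idle)) = {m0, m3, m6}
|Sat(AF (alarm & idle))| = |{m0, m3, m6}| = 3.

3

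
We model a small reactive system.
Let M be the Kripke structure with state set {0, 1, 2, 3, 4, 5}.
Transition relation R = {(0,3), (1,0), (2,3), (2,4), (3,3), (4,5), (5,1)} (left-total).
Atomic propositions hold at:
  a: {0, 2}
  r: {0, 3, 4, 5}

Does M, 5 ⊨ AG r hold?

AG r: greatest fixpoint, start Z0 = {0, 3, 4, 5}, keep only states in Sat with every successor in Z. Z1 = {0, 3, 4}; Z2 = {0, 3}; fixed.
Sat(AG r) = {0, 3}
5 ∉ Sat(AG r) = {0, 3}, so the formula does not hold at 5.

No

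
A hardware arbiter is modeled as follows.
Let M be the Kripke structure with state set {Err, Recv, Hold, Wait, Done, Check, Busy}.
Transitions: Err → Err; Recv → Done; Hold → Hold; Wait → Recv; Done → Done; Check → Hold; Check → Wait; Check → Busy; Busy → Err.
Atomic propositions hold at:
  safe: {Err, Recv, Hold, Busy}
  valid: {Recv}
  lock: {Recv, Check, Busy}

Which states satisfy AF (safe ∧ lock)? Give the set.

{Recv, Wait, Busy}

Sat(safe ∧ lock) = {Recv, Busy}
AF (safe ∧ lock): least fixpoint, start Z0 = {Recv, Busy}, add states with every successor in Z. Z1 = {Recv, Wait, Busy}; fixed.
Sat(AF (safe ∧ lock)) = {Recv, Wait, Busy}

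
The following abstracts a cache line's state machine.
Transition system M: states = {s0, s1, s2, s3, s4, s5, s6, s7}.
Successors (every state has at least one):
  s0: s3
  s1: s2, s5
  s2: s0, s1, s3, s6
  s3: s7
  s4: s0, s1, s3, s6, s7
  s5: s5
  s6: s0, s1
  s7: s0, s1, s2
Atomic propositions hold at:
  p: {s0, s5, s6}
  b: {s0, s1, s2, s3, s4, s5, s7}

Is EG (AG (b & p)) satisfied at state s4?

Sat(b & p) = {s0, s5}
AG (b & p): greatest fixpoint, start Z0 = {s0, s5}, keep only states in Sat with every successor in Z. Z1 = {s5}; fixed.
Sat(AG (b & p)) = {s5}
EG (AG (b & p)): greatest fixpoint, start Z0 = {s5}, keep only states in Sat with some successor in Z. Already a fixed point.
Sat(EG (AG (b & p))) = {s5}
s4 ∉ Sat(EG (AG (b & p))) = {s5}, so the formula does not hold at s4.

No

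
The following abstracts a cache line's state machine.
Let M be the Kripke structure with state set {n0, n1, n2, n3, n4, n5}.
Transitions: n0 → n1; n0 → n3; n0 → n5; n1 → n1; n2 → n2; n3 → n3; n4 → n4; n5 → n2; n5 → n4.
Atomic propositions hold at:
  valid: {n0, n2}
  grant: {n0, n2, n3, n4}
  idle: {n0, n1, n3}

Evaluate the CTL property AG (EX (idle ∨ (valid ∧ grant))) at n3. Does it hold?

Yes

Sat(valid ∧ grant) = {n0, n2}
Sat(idle ∨ (valid ∧ grant)) = {n0, n1, n2, n3}
Sat(EX (idle ∨ (valid ∧ grant))) = {s : some successor in {n0, n1, n2, n3}} = {n0, n1, n2, n3, n5}
AG (EX (idle ∨ (valid ∧ grant))): greatest fixpoint, start Z0 = {n0, n1, n2, n3, n5}, keep only states in Sat with every successor in Z. Z1 = {n0, n1, n2, n3}; Z2 = {n1, n2, n3}; fixed.
Sat(AG (EX (idle ∨ (valid ∧ grant)))) = {n1, n2, n3}
n3 ∈ Sat(AG (EX (idle ∨ (valid ∧ grant)))) = {n1, n2, n3}, so the formula holds at n3.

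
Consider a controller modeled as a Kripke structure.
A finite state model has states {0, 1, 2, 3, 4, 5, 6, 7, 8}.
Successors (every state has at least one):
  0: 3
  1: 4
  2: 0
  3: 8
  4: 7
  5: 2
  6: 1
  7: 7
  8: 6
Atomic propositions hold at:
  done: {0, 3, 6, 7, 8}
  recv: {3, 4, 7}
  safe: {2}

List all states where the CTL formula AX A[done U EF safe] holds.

{5}

EF safe: least fixpoint, start Z0 = {2}, add states with some successor in Z. Z1 = {2, 5}; fixed.
Sat(EF safe) = {2, 5}
A[done U EF safe]: least fixpoint, start Z0 = Sat(EF safe) = {2, 5}, add states in Sat(done) with every successor in Z. Already a fixed point.
Sat(A[done U EF safe]) = {2, 5}
Sat(AX A[done U EF safe]) = {s : every successor in {2, 5}} = {5}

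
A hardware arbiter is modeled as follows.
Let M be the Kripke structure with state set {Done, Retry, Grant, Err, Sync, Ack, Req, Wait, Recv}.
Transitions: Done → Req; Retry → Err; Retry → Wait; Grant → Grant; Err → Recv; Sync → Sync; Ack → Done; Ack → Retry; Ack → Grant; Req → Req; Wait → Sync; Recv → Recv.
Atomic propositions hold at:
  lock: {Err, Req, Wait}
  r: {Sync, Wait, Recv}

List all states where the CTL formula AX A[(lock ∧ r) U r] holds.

{Err, Sync, Wait, Recv}

Sat(lock ∧ r) = {Wait}
A[(lock ∧ r) U r]: least fixpoint, start Z0 = Sat(r) = {Sync, Wait, Recv}, add states in Sat(lock ∧ r) with every successor in Z. Already a fixed point.
Sat(A[(lock ∧ r) U r]) = {Sync, Wait, Recv}
Sat(AX A[(lock ∧ r) U r]) = {s : every successor in {Sync, Wait, Recv}} = {Err, Sync, Wait, Recv}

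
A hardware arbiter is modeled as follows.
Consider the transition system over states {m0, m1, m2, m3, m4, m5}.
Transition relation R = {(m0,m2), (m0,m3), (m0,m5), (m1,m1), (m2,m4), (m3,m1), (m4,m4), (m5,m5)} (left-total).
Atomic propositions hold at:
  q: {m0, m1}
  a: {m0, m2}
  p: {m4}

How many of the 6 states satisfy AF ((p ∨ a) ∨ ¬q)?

Sat(p ∨ a) = {m0, m2, m4}
Sat(¬q) = {m2, m3, m4, m5}
Sat((p ∨ a) ∨ ¬q) = {m0, m2, m3, m4, m5}
AF ((p ∨ a) ∨ ¬q): least fixpoint, start Z0 = {m0, m2, m3, m4, m5}, add states with every successor in Z. Already a fixed point.
Sat(AF ((p ∨ a) ∨ ¬q)) = {m0, m2, m3, m4, m5}
|Sat(AF ((p ∨ a) ∨ ¬q))| = |{m0, m2, m3, m4, m5}| = 5.

5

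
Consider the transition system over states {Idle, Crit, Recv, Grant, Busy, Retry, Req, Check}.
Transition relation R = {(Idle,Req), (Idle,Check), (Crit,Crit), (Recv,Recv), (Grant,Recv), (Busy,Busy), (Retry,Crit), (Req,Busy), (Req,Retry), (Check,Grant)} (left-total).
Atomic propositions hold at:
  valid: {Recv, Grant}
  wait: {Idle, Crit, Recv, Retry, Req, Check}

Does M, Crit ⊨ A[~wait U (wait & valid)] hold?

Sat(~wait) = {Grant, Busy}
Sat(wait & valid) = {Recv}
A[~wait U (wait & valid)]: least fixpoint, start Z0 = Sat((wait & valid)) = {Recv}, add states in Sat(~wait) with every successor in Z. Z1 = {Recv, Grant}; fixed.
Sat(A[~wait U (wait & valid)]) = {Recv, Grant}
Crit ∉ Sat(A[~wait U (wait & valid)]) = {Recv, Grant}, so the formula does not hold at Crit.

No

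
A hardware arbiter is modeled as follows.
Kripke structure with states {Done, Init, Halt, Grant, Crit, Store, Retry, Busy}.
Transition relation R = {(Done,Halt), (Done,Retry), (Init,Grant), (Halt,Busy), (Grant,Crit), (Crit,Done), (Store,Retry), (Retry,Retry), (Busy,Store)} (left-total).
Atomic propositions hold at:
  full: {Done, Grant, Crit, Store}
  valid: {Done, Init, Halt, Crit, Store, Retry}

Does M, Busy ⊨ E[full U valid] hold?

No

E[full U valid]: least fixpoint, start Z0 = Sat(valid) = {Done, Init, Halt, Crit, Store, Retry}, add states in Sat(full) with some successor in Z. Z1 = {Done, Init, Halt, Grant, Crit, Store, Retry}; fixed.
Sat(E[full U valid]) = {Done, Init, Halt, Grant, Crit, Store, Retry}
Busy ∉ Sat(E[full U valid]) = {Done, Init, Halt, Grant, Crit, Store, Retry}, so the formula does not hold at Busy.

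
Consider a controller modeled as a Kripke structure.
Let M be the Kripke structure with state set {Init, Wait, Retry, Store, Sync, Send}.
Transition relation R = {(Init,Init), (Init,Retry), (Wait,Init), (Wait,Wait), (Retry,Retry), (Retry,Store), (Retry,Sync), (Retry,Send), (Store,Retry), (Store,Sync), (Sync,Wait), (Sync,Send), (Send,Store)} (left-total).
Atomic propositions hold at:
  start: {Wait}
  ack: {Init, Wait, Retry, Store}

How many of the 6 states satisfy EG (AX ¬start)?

Sat(¬start) = {Init, Retry, Store, Sync, Send}
Sat(AX ¬start) = {s : every successor in {Init, Retry, Store, Sync, Send}} = {Init, Retry, Store, Send}
EG (AX ¬start): greatest fixpoint, start Z0 = {Init, Retry, Store, Send}, keep only states in Sat with some successor in Z. Already a fixed point.
Sat(EG (AX ¬start)) = {Init, Retry, Store, Send}
|Sat(EG (AX ¬start))| = |{Init, Retry, Store, Send}| = 4.

4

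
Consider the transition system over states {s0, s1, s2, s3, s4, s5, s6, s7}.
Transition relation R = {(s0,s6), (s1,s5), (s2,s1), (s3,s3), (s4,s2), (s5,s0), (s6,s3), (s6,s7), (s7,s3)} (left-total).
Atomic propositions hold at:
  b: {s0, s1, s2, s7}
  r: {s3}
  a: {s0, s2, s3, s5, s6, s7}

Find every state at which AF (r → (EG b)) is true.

EG b: greatest fixpoint, start Z0 = {s0, s1, s2, s7}, keep only states in Sat with some successor in Z. Z1 = {s2}; Z2 = ∅; fixed.
Sat(EG b) = ∅
Sat(r → (EG b)) = {s0, s1, s2, s4, s5, s6, s7}
AF (r → (EG b)): least fixpoint, start Z0 = {s0, s1, s2, s4, s5, s6, s7}, add states with every successor in Z. Already a fixed point.
Sat(AF (r → (EG b))) = {s0, s1, s2, s4, s5, s6, s7}

{s0, s1, s2, s4, s5, s6, s7}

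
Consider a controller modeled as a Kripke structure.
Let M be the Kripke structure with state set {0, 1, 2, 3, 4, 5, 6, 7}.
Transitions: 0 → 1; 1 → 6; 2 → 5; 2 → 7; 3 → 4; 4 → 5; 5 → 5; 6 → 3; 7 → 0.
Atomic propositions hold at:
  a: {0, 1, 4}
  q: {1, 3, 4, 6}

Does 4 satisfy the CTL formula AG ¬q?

No

Sat(¬q) = {0, 2, 5, 7}
AG ¬q: greatest fixpoint, start Z0 = {0, 2, 5, 7}, keep only states in Sat with every successor in Z. Z1 = {2, 5, 7}; Z2 = {2, 5}; Z3 = {5}; fixed.
Sat(AG ¬q) = {5}
4 ∉ Sat(AG ¬q) = {5}, so the formula does not hold at 4.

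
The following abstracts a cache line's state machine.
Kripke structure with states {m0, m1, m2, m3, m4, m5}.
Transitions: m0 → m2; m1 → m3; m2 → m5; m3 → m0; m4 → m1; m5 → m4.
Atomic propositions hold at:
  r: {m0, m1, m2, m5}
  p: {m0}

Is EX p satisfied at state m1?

Sat(EX p) = {s : some successor in {m0}} = {m3}
m1 ∉ Sat(EX p) = {m3}, so the formula does not hold at m1.

No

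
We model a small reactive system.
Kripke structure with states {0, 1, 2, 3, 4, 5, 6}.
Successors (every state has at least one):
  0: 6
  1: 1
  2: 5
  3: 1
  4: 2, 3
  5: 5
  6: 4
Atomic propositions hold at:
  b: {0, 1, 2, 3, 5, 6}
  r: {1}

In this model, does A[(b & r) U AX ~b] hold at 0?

No

Sat(b & r) = {1}
Sat(~b) = {4}
Sat(AX ~b) = {s : every successor in {4}} = {6}
A[(b & r) U AX ~b]: least fixpoint, start Z0 = Sat(AX ~b) = {6}, add states in Sat(b & r) with every successor in Z. Already a fixed point.
Sat(A[(b & r) U AX ~b]) = {6}
0 ∉ Sat(A[(b & r) U AX ~b]) = {6}, so the formula does not hold at 0.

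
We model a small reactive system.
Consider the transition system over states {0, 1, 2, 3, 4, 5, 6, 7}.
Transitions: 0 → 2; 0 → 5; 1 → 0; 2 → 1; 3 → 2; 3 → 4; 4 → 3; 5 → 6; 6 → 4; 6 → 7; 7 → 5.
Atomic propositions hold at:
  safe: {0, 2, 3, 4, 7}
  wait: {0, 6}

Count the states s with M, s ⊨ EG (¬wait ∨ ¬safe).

5

Sat(¬wait) = {1, 2, 3, 4, 5, 7}
Sat(¬safe) = {1, 5, 6}
Sat(¬wait ∨ ¬safe) = {1, 2, 3, 4, 5, 6, 7}
EG (¬wait ∨ ¬safe): greatest fixpoint, start Z0 = {1, 2, 3, 4, 5, 6, 7}, keep only states in Sat with some successor in Z. Z1 = {2, 3, 4, 5, 6, 7}; Z2 = {3, 4, 5, 6, 7}; fixed.
Sat(EG (¬wait ∨ ¬safe)) = {3, 4, 5, 6, 7}
|Sat(EG (¬wait ∨ ¬safe))| = |{3, 4, 5, 6, 7}| = 5.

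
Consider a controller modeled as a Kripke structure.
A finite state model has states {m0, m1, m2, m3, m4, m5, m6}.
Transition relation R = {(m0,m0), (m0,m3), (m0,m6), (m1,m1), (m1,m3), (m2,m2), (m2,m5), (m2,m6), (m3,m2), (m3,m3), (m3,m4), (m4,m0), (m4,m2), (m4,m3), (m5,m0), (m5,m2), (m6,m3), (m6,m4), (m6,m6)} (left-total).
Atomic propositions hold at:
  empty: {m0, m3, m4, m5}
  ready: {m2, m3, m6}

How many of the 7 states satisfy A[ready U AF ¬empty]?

3

Sat(¬empty) = {m1, m2, m6}
AF ¬empty: least fixpoint, start Z0 = {m1, m2, m6}, add states with every successor in Z. Already a fixed point.
Sat(AF ¬empty) = {m1, m2, m6}
A[ready U AF ¬empty]: least fixpoint, start Z0 = Sat(AF ¬empty) = {m1, m2, m6}, add states in Sat(ready) with every successor in Z. Already a fixed point.
Sat(A[ready U AF ¬empty]) = {m1, m2, m6}
|Sat(A[ready U AF ¬empty])| = |{m1, m2, m6}| = 3.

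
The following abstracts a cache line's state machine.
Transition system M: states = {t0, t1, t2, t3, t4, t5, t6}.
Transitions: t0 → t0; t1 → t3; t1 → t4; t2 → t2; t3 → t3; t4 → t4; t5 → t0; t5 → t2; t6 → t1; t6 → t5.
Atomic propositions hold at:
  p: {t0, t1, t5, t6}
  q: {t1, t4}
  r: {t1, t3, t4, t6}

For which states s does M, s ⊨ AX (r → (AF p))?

{t0, t2, t5, t6}

AF p: least fixpoint, start Z0 = {t0, t1, t5, t6}, add states with every successor in Z. Already a fixed point.
Sat(AF p) = {t0, t1, t5, t6}
Sat(r → (AF p)) = {t0, t1, t2, t5, t6}
Sat(AX (r → (AF p))) = {s : every successor in {t0, t1, t2, t5, t6}} = {t0, t2, t5, t6}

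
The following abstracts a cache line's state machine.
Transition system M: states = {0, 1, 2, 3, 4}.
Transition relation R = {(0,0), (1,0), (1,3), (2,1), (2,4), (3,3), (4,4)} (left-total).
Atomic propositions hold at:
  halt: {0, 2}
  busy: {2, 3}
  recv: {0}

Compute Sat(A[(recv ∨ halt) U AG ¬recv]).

{3, 4}

Sat(recv ∨ halt) = {0, 2}
Sat(¬recv) = {1, 2, 3, 4}
AG ¬recv: greatest fixpoint, start Z0 = {1, 2, 3, 4}, keep only states in Sat with every successor in Z. Z1 = {2, 3, 4}; Z2 = {3, 4}; fixed.
Sat(AG ¬recv) = {3, 4}
A[(recv ∨ halt) U AG ¬recv]: least fixpoint, start Z0 = Sat(AG ¬recv) = {3, 4}, add states in Sat(recv ∨ halt) with every successor in Z. Already a fixed point.
Sat(A[(recv ∨ halt) U AG ¬recv]) = {3, 4}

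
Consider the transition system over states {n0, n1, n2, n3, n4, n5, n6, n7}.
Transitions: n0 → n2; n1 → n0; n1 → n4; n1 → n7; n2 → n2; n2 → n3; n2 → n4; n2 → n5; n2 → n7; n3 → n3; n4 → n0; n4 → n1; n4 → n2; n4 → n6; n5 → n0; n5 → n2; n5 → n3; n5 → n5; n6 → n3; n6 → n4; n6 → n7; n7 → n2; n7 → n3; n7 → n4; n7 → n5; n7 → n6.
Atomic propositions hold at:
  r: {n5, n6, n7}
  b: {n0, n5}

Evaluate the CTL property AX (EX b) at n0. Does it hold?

Sat(EX b) = {s : some successor in {n0, n5}} = {n1, n2, n4, n5, n7}
Sat(AX (EX b)) = {s : every successor in {n1, n2, n4, n5, n7}} = {n0}
n0 ∈ Sat(AX (EX b)) = {n0}, so the formula holds at n0.

Yes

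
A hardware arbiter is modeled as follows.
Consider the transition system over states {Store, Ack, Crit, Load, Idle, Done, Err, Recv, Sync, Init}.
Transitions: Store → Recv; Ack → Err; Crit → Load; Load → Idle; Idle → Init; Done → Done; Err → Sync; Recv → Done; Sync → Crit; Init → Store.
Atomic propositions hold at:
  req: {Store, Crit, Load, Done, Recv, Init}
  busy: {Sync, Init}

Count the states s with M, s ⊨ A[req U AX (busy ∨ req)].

9

Sat(busy ∨ req) = {Store, Crit, Load, Done, Recv, Sync, Init}
Sat(AX (busy ∨ req)) = {s : every successor in {Store, Crit, Load, Done, Recv, Sync, Init}} = {Store, Crit, Idle, Done, Err, Recv, Sync, Init}
A[req U AX (busy ∨ req)]: least fixpoint, start Z0 = Sat(AX (busy ∨ req)) = {Store, Crit, Idle, Done, Err, Recv, Sync, Init}, add states in Sat(req) with every successor in Z. Z1 = {Store, Crit, Load, Idle, Done, Err, Recv, Sync, Init}; fixed.
Sat(A[req U AX (busy ∨ req)]) = {Store, Crit, Load, Idle, Done, Err, Recv, Sync, Init}
|Sat(A[req U AX (busy ∨ req)])| = |{Store, Crit, Load, Idle, Done, Err, Recv, Sync, Init}| = 9.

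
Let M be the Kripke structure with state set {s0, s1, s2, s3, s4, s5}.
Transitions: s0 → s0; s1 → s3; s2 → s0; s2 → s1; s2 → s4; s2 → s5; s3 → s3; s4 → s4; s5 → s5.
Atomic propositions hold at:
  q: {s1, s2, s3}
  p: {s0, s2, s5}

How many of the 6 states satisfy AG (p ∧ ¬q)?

2

Sat(¬q) = {s0, s4, s5}
Sat(p ∧ ¬q) = {s0, s5}
AG (p ∧ ¬q): greatest fixpoint, start Z0 = {s0, s5}, keep only states in Sat with every successor in Z. Already a fixed point.
Sat(AG (p ∧ ¬q)) = {s0, s5}
|Sat(AG (p ∧ ¬q))| = |{s0, s5}| = 2.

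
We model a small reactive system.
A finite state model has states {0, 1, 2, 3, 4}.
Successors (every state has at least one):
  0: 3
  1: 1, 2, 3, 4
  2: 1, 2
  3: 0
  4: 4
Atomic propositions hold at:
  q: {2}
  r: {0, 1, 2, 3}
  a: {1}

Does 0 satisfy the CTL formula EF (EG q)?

No

EG q: greatest fixpoint, start Z0 = {2}, keep only states in Sat with some successor in Z. Already a fixed point.
Sat(EG q) = {2}
EF (EG q): least fixpoint, start Z0 = {2}, add states with some successor in Z. Z1 = {1, 2}; fixed.
Sat(EF (EG q)) = {1, 2}
0 ∉ Sat(EF (EG q)) = {1, 2}, so the formula does not hold at 0.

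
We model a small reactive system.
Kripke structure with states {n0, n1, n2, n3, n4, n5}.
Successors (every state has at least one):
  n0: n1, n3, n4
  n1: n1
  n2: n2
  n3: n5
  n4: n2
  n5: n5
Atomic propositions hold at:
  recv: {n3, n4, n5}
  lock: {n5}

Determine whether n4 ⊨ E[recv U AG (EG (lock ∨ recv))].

Sat(lock ∨ recv) = {n3, n4, n5}
EG (lock ∨ recv): greatest fixpoint, start Z0 = {n3, n4, n5}, keep only states in Sat with some successor in Z. Z1 = {n3, n5}; fixed.
Sat(EG (lock ∨ recv)) = {n3, n5}
AG (EG (lock ∨ recv)): greatest fixpoint, start Z0 = {n3, n5}, keep only states in Sat with every successor in Z. Already a fixed point.
Sat(AG (EG (lock ∨ recv))) = {n3, n5}
E[recv U AG (EG (lock ∨ recv))]: least fixpoint, start Z0 = Sat(AG (EG (lock ∨ recv))) = {n3, n5}, add states in Sat(recv) with some successor in Z. Already a fixed point.
Sat(E[recv U AG (EG (lock ∨ recv))]) = {n3, n5}
n4 ∉ Sat(E[recv U AG (EG (lock ∨ recv))]) = {n3, n5}, so the formula does not hold at n4.

No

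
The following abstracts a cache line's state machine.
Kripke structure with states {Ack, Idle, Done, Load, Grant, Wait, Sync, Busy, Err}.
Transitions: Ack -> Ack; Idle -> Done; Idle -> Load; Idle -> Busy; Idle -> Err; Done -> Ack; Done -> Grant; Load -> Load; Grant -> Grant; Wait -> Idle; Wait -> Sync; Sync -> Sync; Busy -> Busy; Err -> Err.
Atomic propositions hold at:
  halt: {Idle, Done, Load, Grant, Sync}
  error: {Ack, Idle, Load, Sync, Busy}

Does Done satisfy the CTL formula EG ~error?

Sat(~error) = {Done, Grant, Wait, Err}
EG ~error: greatest fixpoint, start Z0 = {Done, Grant, Wait, Err}, keep only states in Sat with some successor in Z. Z1 = {Done, Grant, Err}; fixed.
Sat(EG ~error) = {Done, Grant, Err}
Done ∈ Sat(EG ~error) = {Done, Grant, Err}, so the formula holds at Done.

Yes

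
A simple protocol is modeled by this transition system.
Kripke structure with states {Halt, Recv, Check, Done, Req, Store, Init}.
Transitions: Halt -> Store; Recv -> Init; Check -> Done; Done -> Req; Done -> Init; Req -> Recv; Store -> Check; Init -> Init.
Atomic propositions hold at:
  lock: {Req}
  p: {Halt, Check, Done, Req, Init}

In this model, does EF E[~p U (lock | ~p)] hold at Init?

No

Sat(~p) = {Recv, Store}
Sat(lock | ~p) = {Recv, Req, Store}
E[~p U (lock | ~p)]: least fixpoint, start Z0 = Sat((lock | ~p)) = {Recv, Req, Store}, add states in Sat(~p) with some successor in Z. Already a fixed point.
Sat(E[~p U (lock | ~p)]) = {Recv, Req, Store}
EF E[~p U (lock | ~p)]: least fixpoint, start Z0 = {Recv, Req, Store}, add states with some successor in Z. Z1 = {Halt, Recv, Done, Req, Store}; Z2 = {Halt, Recv, Check, Done, Req, Store}; fixed.
Sat(EF E[~p U (lock | ~p)]) = {Halt, Recv, Check, Done, Req, Store}
Init ∉ Sat(EF E[~p U (lock | ~p)]) = {Halt, Recv, Check, Done, Req, Store}, so the formula does not hold at Init.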